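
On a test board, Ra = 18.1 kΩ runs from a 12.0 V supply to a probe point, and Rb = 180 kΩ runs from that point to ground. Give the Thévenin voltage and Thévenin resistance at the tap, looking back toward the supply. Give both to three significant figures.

V_th = 10.9 V, R_th = 16.4 kΩ

V_th is the open-circuit tap voltage: 12.0 × 180/(18.1 + 180) = 10.9 V.
With the supply zeroed, Ra and Rb appear in parallel from the tap: R_th = Ra‖Rb = (18.1 × 180)/198.1 = 16.4 kΩ.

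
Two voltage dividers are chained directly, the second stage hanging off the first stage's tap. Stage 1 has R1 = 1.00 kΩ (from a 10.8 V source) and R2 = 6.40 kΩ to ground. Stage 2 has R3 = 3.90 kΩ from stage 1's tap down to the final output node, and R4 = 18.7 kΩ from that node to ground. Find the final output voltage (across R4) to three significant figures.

V_out ≈ 7.44 V

Stage 2 presents R3+R4 = 22.60 kΩ as a load on stage 1's tap.
Stage 1's lower leg becomes R2‖(R3+R4) = 4.988 kΩ, so V_mid = 10.8 × 4.988/5.988 = 8.996 V.
Stage 2 is itself unloaded: V_out = V_mid × R4/(R3+R4) = 8.996 × 18.7/22.60 = 7.44 V.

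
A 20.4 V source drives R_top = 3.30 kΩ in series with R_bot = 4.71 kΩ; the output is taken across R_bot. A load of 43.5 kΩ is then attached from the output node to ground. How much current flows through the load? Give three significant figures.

I_L ≈ 0.264 mA

R_bot‖R_L = 4.250 kΩ; V_out = 20.4 × 4.250/7.550 = 11.48 V.
I_L = V_out / R_L = 11.48 / 43.5 kΩ = 0.264 mA.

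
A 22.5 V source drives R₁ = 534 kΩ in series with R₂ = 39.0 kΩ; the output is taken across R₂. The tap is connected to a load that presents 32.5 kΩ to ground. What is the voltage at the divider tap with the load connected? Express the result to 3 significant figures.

The load sits in parallel with R₂: R₂‖R_L = (39.0 × 32.5) / (39.0 + 32.5) = 17.73 kΩ.
V_out = 22.5 × 17.73 / (534 + 17.73) = 22.5 × 17.73/551.7 = 0.723 V.

V_out ≈ 0.723 V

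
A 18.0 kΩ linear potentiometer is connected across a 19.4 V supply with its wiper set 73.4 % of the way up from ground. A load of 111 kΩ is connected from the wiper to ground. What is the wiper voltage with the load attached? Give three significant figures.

The wiper splits the pot into (1−α)R = 4.788 kΩ above and αR = 13.21 kΩ below.
Lower section ‖ load = 11.81 kΩ.
V_wiper = 19.4 × 11.81/(4.788 + 11.81) = 13.8 V.

V ≈ 13.8 V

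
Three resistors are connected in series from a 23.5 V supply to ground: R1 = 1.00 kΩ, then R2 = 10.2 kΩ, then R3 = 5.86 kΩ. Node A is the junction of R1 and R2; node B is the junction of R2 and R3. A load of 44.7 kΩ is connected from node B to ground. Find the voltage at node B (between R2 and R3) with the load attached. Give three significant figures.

V ≈ 7.43 V

At node B, R3 is in parallel with the load: R3‖R_L = 5.181 kΩ.
Below node A the resistance is R2 + (R3‖R_L) = 15.38 kΩ, so V_A = 23.5 × 15.38/16.38 = 22.07 V.
Then V_B = V_A × (R3‖R_L)/(R2 + R3‖R_L) = 22.07 × 5.181/15.38 = 7.43 V.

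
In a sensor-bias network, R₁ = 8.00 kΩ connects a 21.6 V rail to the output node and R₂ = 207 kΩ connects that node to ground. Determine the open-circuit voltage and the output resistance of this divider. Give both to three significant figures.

V_th = 20.8 V, R_th = 7.70 kΩ

V_th is the open-circuit tap voltage: 21.6 × 207/(8.00 + 207) = 20.8 V.
With the supply zeroed, R₁ and R₂ appear in parallel from the tap: R_th = R₁‖R₂ = (8.00 × 207)/215.0 = 7.70 kΩ.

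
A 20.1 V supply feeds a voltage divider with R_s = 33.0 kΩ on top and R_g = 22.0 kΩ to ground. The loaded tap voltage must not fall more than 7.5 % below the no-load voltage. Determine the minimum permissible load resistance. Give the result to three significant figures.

Output resistance R_th = R_s‖R_g = (33.0 × 22.0)/55.00 = 13.20 kΩ.
The fractional drop is R_th/(R_th + R_L); requiring this ≤ 0.0750 gives R_L ≥ R_th(1/0.0750 − 1) = 13.20 × 12.33 = 163 kΩ.

R_L(min) ≈ 163 kΩ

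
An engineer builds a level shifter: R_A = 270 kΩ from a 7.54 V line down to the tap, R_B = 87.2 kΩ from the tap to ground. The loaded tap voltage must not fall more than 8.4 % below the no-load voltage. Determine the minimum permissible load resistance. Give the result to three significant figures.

R_L(min) ≈ 719 kΩ

Output resistance R_th = R_A‖R_B = (270 × 87.2)/357.2 = 65.91 kΩ.
The fractional drop is R_th/(R_th + R_L); requiring this ≤ 0.0840 gives R_L ≥ R_th(1/0.0840 − 1) = 65.91 × 10.90 = 719 kΩ.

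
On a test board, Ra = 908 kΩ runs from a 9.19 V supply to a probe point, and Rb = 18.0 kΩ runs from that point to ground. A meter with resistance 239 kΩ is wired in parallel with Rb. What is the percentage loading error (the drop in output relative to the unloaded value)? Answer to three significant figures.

6.88 %

The divider's output (Thévenin) resistance is Ra‖Rb = 17.65 kΩ.
Fractional drop under load = R_th/(R_th + R_L) = 17.65 / (17.65 + 239) = 0.06877.
So the output falls by 6.88 %.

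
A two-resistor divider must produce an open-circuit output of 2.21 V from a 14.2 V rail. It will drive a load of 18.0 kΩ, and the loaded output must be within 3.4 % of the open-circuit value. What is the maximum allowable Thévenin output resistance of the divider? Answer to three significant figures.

Loading drop = R_th/(R_th + R_L) ≤ 0.0340, so R_th ≤ R_L · ε/(1−ε) = 18.0 kΩ × 0.0340/0.9660 = 634 Ω.
(Any R1, R2 with R2/(R1+R2) = 0.156 and R1‖R2 ≤ 634 Ω will meet the spec.)

R_th ≤ 634 Ω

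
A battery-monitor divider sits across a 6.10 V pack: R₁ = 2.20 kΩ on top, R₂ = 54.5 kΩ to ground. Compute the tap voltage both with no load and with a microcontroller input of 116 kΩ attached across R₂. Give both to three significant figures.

Open-circuit: V = 6.10 × 54.5/(2.20 + 54.5) = 5.86 V.
With the load, R₂ becomes R₂‖R_L = 37.08 kΩ, so V = 6.10 × 37.08/39.28 = 5.76 V.

Unloaded: 5.86 V; loaded: 5.76 V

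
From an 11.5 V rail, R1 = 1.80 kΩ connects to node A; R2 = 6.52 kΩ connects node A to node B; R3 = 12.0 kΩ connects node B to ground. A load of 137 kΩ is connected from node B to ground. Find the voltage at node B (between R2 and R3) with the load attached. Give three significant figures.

At node B, R3 is in parallel with the load: R3‖R_L = 11.03 kΩ.
Below node A the resistance is R2 + (R3‖R_L) = 17.55 kΩ, so V_A = 11.5 × 17.55/19.35 = 10.43 V.
Then V_B = V_A × (R3‖R_L)/(R2 + R3‖R_L) = 10.43 × 11.03/17.55 = 6.56 V.

V ≈ 6.56 V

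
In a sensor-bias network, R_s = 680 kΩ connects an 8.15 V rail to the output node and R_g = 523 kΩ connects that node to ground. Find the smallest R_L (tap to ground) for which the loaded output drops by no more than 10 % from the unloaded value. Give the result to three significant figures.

R_L(min) ≈ 2.66 MΩ

Output resistance R_th = R_s‖R_g = (680 × 523)/1203 = 295.6 kΩ.
The fractional drop is R_th/(R_th + R_L); requiring this ≤ 0.100 gives R_L ≥ R_th(1/0.100 − 1) = 295.6 × 9.000 = 2.66 MΩ.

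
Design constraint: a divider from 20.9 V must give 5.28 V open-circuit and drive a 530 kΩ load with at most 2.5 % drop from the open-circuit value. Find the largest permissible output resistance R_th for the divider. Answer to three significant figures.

Loading drop = R_th/(R_th + R_L) ≤ 0.0250, so R_th ≤ R_L · ε/(1−ε) = 530 kΩ × 0.0250/0.9750 = 13.6 kΩ.

R_th ≤ 13.6 kΩ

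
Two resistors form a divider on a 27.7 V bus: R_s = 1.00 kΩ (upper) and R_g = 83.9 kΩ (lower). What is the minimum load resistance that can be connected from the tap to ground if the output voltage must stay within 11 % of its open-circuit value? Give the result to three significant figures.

Output resistance R_th = R_s‖R_g = (1000 × 83900)/84900 = 988.2 Ω.
The fractional drop is R_th/(R_th + R_L); requiring this ≤ 0.110 gives R_L ≥ R_th(1/0.110 − 1) = 988.2 × 8.091 = 8.00 kΩ.

R_L(min) ≈ 8.00 kΩ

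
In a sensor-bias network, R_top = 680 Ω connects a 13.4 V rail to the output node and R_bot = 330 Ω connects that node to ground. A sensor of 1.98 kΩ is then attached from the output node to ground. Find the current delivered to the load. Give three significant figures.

I_L ≈ 1.99 mA

R_bot‖R_L = 282.9 Ω; V_out = 13.4 × 282.9/962.9 = 3.936 V.
I_L = V_out / R_L = 3.936 / 1.98 kΩ = 1.99 mA.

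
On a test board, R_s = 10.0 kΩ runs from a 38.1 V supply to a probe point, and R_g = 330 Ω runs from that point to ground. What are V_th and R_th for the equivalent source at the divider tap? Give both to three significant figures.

V_th = 1.22 V, R_th = 319 Ω

V_th is the open-circuit tap voltage: 38.1 × 330/(10000 + 330) = 1.22 V.
With the supply zeroed, R_s and R_g appear in parallel from the tap: R_th = R_s‖R_g = (10000 × 330)/10330 = 319 Ω.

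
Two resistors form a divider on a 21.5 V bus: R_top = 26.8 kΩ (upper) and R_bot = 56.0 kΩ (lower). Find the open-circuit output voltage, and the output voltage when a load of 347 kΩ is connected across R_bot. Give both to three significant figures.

Open-circuit: V = 21.5 × 56.0/(26.8 + 56.0) = 14.5 V.
With the load, R_bot becomes R_bot‖R_L = 48.22 kΩ, so V = 21.5 × 48.22/75.02 = 13.8 V.

Unloaded: 14.5 V; loaded: 13.8 V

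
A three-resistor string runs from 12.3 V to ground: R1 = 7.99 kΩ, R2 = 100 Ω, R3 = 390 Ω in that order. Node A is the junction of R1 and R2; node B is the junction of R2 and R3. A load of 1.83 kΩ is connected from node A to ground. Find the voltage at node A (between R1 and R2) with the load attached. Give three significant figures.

V ≈ 0.568 V

Below node A the series string R2+R3 = 490.0 Ω sits in parallel with the 1830 Ω load: 386.5 Ω.
V_A = 12.3 × 386.5/(7990 + 386.5) = 0.568 V.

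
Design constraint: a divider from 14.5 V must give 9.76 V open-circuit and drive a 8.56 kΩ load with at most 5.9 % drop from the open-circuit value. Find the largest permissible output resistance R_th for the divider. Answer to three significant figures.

R_th ≤ 537 Ω

Loading drop = R_th/(R_th + R_L) ≤ 0.0590, so R_th ≤ R_L · ε/(1−ε) = 8.56 kΩ × 0.0590/0.9410 = 537 Ω.
(Any R1, R2 with R2/(R1+R2) = 0.673 and R1‖R2 ≤ 537 Ω will meet the spec.)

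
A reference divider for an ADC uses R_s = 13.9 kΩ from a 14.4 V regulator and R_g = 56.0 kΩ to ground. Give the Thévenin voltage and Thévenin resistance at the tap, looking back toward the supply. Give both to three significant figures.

V_th = 11.5 V, R_th = 11.1 kΩ

V_th is the open-circuit tap voltage: 14.4 × 56.0/(13.9 + 56.0) = 11.5 V.
With the supply zeroed, R_s and R_g appear in parallel from the tap: R_th = R_s‖R_g = (13.9 × 56.0)/69.90 = 11.1 kΩ.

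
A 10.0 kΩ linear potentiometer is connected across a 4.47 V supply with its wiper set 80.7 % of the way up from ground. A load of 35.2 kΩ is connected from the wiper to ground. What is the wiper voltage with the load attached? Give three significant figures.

V ≈ 3.45 V

The wiper splits the pot into (1−α)R = 1.930 kΩ above and αR = 8.070 kΩ below.
Lower section ‖ load = 6.565 kΩ.
V_wiper = 4.47 × 6.565/(1.930 + 6.565) = 3.45 V.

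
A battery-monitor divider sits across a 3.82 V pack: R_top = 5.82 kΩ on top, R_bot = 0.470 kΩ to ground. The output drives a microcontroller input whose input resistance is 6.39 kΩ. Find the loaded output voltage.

V_out ≈ 0.267 V

The load sits in parallel with R_bot: R_bot‖R_L = (470 × 6390) / (470 + 6390) = 437.8 Ω.
V_out = 3.82 × 437.8 / (5820 + 437.8) = 3.82 × 437.8/6258 = 0.267 V.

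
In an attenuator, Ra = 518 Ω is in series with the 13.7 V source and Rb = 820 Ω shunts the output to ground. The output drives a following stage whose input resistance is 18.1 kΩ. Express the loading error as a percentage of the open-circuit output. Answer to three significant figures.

The divider's output (Thévenin) resistance is Ra‖Rb = 317.5 Ω.
Fractional drop under load = R_th/(R_th + R_L) = 317.5 / (317.5 + 18100) = 0.01724.
So the output falls by 1.72 %.

1.72 %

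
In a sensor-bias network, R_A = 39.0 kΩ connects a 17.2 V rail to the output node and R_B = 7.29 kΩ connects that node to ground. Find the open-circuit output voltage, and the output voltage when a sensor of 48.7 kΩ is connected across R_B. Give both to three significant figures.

Open-circuit: V = 17.2 × 7.29/(39.0 + 7.29) = 2.71 V.
With the load, R_B becomes R_B‖R_L = 6.341 kΩ, so V = 17.2 × 6.341/45.34 = 2.41 V.

Unloaded: 2.71 V; loaded: 2.41 V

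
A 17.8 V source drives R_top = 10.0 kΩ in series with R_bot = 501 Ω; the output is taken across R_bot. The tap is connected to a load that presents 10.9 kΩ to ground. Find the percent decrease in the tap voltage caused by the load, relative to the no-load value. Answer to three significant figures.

The divider's output (Thévenin) resistance is R_top‖R_bot = 477.1 Ω.
Fractional drop under load = R_th/(R_th + R_L) = 477.1 / (477.1 + 10900) = 0.04193.
So the output falls by 4.19 %.

4.19 %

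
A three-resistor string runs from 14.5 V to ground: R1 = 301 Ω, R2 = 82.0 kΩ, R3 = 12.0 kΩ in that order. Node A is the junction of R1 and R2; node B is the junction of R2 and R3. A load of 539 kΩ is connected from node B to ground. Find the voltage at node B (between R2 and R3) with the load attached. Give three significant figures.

V ≈ 1.81 V

At node B, R3 is in parallel with the load: R3‖R_L = 11740 Ω.
Below node A the resistance is R2 + (R3‖R_L) = 93740 Ω, so V_A = 14.5 × 93740/94040 = 14.45 V.
Then V_B = V_A × (R3‖R_L)/(R2 + R3‖R_L) = 14.45 × 11740/93740 = 1.81 V.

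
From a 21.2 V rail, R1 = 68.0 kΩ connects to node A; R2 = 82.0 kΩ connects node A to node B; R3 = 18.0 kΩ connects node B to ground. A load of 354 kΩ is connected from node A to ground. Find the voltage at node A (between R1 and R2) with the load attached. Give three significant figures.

V ≈ 11.3 V

Below node A the series string R2+R3 = 100.0 kΩ sits in parallel with the 354 kΩ load: 77.97 kΩ.
V_A = 21.2 × 77.97/(68.0 + 77.97) = 11.3 V.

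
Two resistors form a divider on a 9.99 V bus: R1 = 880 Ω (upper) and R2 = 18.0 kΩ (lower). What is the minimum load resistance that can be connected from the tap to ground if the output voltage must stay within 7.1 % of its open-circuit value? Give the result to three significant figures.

R_L(min) ≈ 11.0 kΩ

Output resistance R_th = R1‖R2 = (880 × 18000)/18880 = 839.0 Ω.
The fractional drop is R_th/(R_th + R_L); requiring this ≤ 0.0710 gives R_L ≥ R_th(1/0.0710 − 1) = 839.0 × 13.08 = 11.0 kΩ.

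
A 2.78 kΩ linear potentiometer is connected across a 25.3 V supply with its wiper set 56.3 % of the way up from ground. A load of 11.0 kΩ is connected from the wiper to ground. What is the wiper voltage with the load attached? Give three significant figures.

The wiper splits the pot into (1−α)R = 1.215 kΩ above and αR = 1.565 kΩ below.
Lower section ‖ load = 1.370 kΩ.
V_wiper = 25.3 × 1.370/(1.215 + 1.370) = 13.4 V.

V ≈ 13.4 V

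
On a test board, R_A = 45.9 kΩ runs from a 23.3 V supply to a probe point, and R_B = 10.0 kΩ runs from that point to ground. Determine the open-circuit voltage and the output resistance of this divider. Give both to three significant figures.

V_th = 4.17 V, R_th = 8.21 kΩ

V_th is the open-circuit tap voltage: 23.3 × 10.0/(45.9 + 10.0) = 4.17 V.
With the supply zeroed, R_A and R_B appear in parallel from the tap: R_th = R_A‖R_B = (45.9 × 10.0)/55.90 = 8.21 kΩ.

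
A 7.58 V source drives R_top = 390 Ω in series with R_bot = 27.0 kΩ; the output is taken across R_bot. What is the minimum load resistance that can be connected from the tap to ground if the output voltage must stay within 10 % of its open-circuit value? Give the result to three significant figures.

Output resistance R_th = R_top‖R_bot = (390 × 27000)/27390 = 384.4 Ω.
The fractional drop is R_th/(R_th + R_L); requiring this ≤ 0.100 gives R_L ≥ R_th(1/0.100 − 1) = 384.4 × 9.000 = 3.46 kΩ.

R_L(min) ≈ 3.46 kΩ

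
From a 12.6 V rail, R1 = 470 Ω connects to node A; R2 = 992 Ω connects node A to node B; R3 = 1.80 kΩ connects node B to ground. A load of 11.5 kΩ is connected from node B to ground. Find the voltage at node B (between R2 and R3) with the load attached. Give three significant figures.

At node B, R3 is in parallel with the load: R3‖R_L = 1556 Ω.
Below node A the resistance is R2 + (R3‖R_L) = 2548 Ω, so V_A = 12.6 × 2548/3018 = 10.64 V.
Then V_B = V_A × (R3‖R_L)/(R2 + R3‖R_L) = 10.64 × 1556/2548 = 6.50 V.

V ≈ 6.50 V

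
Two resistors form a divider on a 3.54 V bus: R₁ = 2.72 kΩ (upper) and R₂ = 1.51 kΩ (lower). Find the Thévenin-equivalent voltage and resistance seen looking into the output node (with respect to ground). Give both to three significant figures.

V_th = 1.26 V, R_th = 971 Ω

V_th is the open-circuit tap voltage: 3.54 × 1.51/(2.72 + 1.51) = 1.26 V.
With the supply zeroed, R₁ and R₂ appear in parallel from the tap: R_th = R₁‖R₂ = (2.72 × 1.51)/4.230 = 971 Ω.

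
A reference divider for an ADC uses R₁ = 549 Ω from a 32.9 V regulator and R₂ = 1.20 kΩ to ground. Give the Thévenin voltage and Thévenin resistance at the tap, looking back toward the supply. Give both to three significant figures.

V_th = 22.6 V, R_th = 377 Ω

V_th is the open-circuit tap voltage: 32.9 × 1200/(549 + 1200) = 22.6 V.
With the supply zeroed, R₁ and R₂ appear in parallel from the tap: R_th = R₁‖R₂ = (549 × 1200)/1749 = 377 Ω.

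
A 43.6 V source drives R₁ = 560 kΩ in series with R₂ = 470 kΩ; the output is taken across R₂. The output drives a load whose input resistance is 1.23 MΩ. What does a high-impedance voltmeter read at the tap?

V_out ≈ 16.5 V

The load sits in parallel with R₂: R₂‖R_L = (470 × 1230) / (470 + 1230) = 340.1 kΩ.
V_out = 43.6 × 340.1 / (560 + 340.1) = 43.6 × 340.1/900.1 = 16.5 V.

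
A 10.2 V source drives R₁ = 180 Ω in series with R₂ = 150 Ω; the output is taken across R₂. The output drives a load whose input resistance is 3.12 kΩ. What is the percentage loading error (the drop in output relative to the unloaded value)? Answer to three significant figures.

The divider's output (Thévenin) resistance is R₁‖R₂ = 81.82 Ω.
Fractional drop under load = R_th/(R_th + R_L) = 81.82 / (81.82 + 3120) = 0.02555.
So the output falls by 2.56 %.

2.56 %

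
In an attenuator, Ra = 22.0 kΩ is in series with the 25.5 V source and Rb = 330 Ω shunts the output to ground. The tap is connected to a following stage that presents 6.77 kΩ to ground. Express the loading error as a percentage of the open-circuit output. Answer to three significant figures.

4.58 %

The divider's output (Thévenin) resistance is Ra‖Rb = 325.1 Ω.
Fractional drop under load = R_th/(R_th + R_L) = 325.1 / (325.1 + 6770) = 0.04582.
So the output falls by 4.58 %.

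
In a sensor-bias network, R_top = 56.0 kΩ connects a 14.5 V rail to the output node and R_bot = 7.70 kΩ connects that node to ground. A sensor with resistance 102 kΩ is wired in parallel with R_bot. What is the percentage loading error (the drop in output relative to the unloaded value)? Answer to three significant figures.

The divider's output (Thévenin) resistance is R_top‖R_bot = 6.769 kΩ.
Fractional drop under load = R_th/(R_th + R_L) = 6.769 / (6.769 + 102) = 0.06223.
So the output falls by 6.22 %.

6.22 %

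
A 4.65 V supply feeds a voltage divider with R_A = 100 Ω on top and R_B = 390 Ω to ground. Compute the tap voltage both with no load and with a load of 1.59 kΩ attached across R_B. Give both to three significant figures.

Open-circuit: V = 4.65 × 390/(100 + 390) = 3.70 V.
With the load, R_B becomes R_B‖R_L = 313.2 Ω, so V = 4.65 × 313.2/413.2 = 3.52 V.

Unloaded: 3.70 V; loaded: 3.52 V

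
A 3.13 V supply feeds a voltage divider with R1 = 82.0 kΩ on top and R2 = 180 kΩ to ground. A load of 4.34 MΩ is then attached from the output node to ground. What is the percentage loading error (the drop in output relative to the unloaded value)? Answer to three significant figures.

The divider's output (Thévenin) resistance is R1‖R2 = 56.34 kΩ.
Fractional drop under load = R_th/(R_th + R_L) = 56.34 / (56.34 + 4340) = 0.01281.
So the output falls by 1.28 %.

1.28 %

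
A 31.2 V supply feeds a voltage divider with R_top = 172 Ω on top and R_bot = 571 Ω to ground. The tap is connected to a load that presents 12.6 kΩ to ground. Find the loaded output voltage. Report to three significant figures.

The load sits in parallel with R_bot: R_bot‖R_L = (571 × 12600) / (571 + 12600) = 546.2 Ω.
V_out = 31.2 × 546.2 / (172 + 546.2) = 31.2 × 546.2/718.2 = 23.7 V.
(Unloaded it would have been 24.0 V.)

V_out ≈ 23.7 V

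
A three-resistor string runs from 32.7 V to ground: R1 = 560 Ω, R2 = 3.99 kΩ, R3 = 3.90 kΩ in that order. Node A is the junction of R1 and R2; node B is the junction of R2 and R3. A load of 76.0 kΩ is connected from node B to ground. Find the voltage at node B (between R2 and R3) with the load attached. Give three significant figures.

V ≈ 14.7 V

At node B, R3 is in parallel with the load: R3‖R_L = 3710 Ω.
Below node A the resistance is R2 + (R3‖R_L) = 7700 Ω, so V_A = 32.7 × 7700/8260 = 30.48 V.
Then V_B = V_A × (R3‖R_L)/(R2 + R3‖R_L) = 30.48 × 3710/7700 = 14.7 V.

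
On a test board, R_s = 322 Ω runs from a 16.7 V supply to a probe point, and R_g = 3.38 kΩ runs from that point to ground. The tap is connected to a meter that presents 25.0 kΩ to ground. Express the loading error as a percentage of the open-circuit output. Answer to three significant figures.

1.16 %

The divider's output (Thévenin) resistance is R_s‖R_g = 294.0 Ω.
Fractional drop under load = R_th/(R_th + R_L) = 294.0 / (294.0 + 25000) = 0.01162.
So the output falls by 1.16 %.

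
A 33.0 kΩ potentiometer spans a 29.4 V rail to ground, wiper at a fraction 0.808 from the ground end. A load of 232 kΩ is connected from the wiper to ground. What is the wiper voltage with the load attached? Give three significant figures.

V ≈ 23.2 V

The wiper splits the pot into (1−α)R = 6.336 kΩ above and αR = 26.66 kΩ below.
Lower section ‖ load = 23.92 kΩ.
V_wiper = 29.4 × 23.92/(6.336 + 23.92) = 23.2 V.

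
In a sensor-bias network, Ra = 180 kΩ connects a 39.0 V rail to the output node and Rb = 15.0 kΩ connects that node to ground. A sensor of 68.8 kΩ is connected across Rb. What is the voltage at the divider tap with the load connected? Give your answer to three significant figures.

The load sits in parallel with Rb: Rb‖R_L = (15.0 × 68.8) / (15.0 + 68.8) = 12.32 kΩ.
V_out = 39.0 × 12.32 / (180 + 12.32) = 39.0 × 12.32/192.3 = 2.50 V.

V_out ≈ 2.50 V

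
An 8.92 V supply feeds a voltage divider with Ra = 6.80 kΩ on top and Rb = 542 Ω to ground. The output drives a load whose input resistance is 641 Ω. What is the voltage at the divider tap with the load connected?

V_out ≈ 0.369 V

The load sits in parallel with Rb: Rb‖R_L = (542 × 641) / (542 + 641) = 293.7 Ω.
V_out = 8.92 × 293.7 / (6800 + 293.7) = 8.92 × 293.7/7094 = 0.369 V.
(Unloaded it would have been 0.658 V.)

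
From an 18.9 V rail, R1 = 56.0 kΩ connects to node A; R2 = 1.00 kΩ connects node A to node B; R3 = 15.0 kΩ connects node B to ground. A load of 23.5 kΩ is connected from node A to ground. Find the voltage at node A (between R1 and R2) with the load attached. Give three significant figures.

V ≈ 2.75 V

Below node A the series string R2+R3 = 16.00 kΩ sits in parallel with the 23.5 kΩ load: 9.519 kΩ.
V_A = 18.9 × 9.519/(56.0 + 9.519) = 2.75 V.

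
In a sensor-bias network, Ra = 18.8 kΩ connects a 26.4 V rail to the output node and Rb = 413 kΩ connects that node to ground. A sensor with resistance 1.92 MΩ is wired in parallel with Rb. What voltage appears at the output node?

V_out ≈ 25.0 V

The load sits in parallel with Rb: Rb‖R_L = (413 × 1920) / (413 + 1920) = 339.9 kΩ.
V_out = 26.4 × 339.9 / (18.8 + 339.9) = 26.4 × 339.9/358.7 = 25.0 V.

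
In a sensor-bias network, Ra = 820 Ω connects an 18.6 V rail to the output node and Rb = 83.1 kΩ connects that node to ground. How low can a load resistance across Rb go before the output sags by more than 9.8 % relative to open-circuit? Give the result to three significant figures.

Output resistance R_th = Ra‖Rb = (820 × 83100)/83920 = 812.0 Ω.
The fractional drop is R_th/(R_th + R_L); requiring this ≤ 0.0980 gives R_L ≥ R_th(1/0.0980 − 1) = 812.0 × 9.204 = 7.47 kΩ.

R_L(min) ≈ 7.47 kΩ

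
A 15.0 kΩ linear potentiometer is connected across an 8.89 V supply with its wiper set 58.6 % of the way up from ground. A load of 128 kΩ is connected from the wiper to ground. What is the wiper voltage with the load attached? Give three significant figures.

The wiper splits the pot into (1−α)R = 6.210 kΩ above and αR = 8.790 kΩ below.
Lower section ‖ load = 8.225 kΩ.
V_wiper = 8.89 × 8.225/(6.210 + 8.225) = 5.07 V.

V ≈ 5.07 V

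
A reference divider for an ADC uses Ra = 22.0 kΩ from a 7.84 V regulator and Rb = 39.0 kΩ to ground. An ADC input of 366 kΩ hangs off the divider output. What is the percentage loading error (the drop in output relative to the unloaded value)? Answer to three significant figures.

The divider's output (Thévenin) resistance is Ra‖Rb = 14.07 kΩ.
Fractional drop under load = R_th/(R_th + R_L) = 14.07 / (14.07 + 366) = 0.03701.
So the output falls by 3.70 %.

3.70 %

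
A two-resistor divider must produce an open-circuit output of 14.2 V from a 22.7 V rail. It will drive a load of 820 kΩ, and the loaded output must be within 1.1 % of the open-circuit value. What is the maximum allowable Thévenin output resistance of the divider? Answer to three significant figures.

R_th ≤ 9.12 kΩ

Loading drop = R_th/(R_th + R_L) ≤ 0.0110, so R_th ≤ R_L · ε/(1−ε) = 820 kΩ × 0.0110/0.9890 = 9.12 kΩ.
(Any R1, R2 with R2/(R1+R2) = 0.626 and R1‖R2 ≤ 9.12 kΩ will meet the spec.)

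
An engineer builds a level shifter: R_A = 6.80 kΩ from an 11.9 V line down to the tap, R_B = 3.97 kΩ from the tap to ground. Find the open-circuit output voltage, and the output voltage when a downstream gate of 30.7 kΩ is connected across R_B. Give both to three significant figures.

Open-circuit: V = 11.9 × 3.97/(6.80 + 3.97) = 4.39 V.
With the load, R_B becomes R_B‖R_L = 3.515 kΩ, so V = 11.9 × 3.515/10.32 = 4.06 V.

Unloaded: 4.39 V; loaded: 4.06 V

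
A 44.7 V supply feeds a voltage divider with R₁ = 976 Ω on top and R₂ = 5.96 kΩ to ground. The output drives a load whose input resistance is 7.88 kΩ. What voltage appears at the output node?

V_out ≈ 34.7 V

The load sits in parallel with R₂: R₂‖R_L = (5960 × 7880) / (5960 + 7880) = 3393 Ω.
V_out = 44.7 × 3393 / (976 + 3393) = 44.7 × 3393/4369 = 34.7 V.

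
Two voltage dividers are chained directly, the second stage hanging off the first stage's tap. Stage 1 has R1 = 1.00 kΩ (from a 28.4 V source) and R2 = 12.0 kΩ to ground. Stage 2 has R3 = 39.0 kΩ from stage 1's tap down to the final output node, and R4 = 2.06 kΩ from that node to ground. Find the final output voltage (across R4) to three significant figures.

Stage 2 presents R3+R4 = 41.06 kΩ as a load on stage 1's tap.
Stage 1's lower leg becomes R2‖(R3+R4) = 9.286 kΩ, so V_mid = 28.4 × 9.286/10.29 = 25.64 V.
Stage 2 is itself unloaded: V_out = V_mid × R4/(R3+R4) = 25.64 × 2.06/41.06 = 1.29 V.

V_out ≈ 1.29 V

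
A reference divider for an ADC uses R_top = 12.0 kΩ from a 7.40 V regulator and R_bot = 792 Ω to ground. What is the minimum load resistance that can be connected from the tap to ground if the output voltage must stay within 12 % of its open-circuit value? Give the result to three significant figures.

R_L(min) ≈ 5.45 kΩ

Output resistance R_th = R_top‖R_bot = (12000 × 792)/12790 = 743.0 Ω.
The fractional drop is R_th/(R_th + R_L); requiring this ≤ 0.120 gives R_L ≥ R_th(1/0.120 − 1) = 743.0 × 7.333 = 5.45 kΩ.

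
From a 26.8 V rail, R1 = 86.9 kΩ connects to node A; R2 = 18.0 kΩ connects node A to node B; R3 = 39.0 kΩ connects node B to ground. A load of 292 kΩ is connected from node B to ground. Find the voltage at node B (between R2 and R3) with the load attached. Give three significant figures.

V ≈ 6.62 V

At node B, R3 is in parallel with the load: R3‖R_L = 34.40 kΩ.
Below node A the resistance is R2 + (R3‖R_L) = 52.40 kΩ, so V_A = 26.8 × 52.40/139.3 = 10.08 V.
Then V_B = V_A × (R3‖R_L)/(R2 + R3‖R_L) = 10.08 × 34.40/52.40 = 6.62 V.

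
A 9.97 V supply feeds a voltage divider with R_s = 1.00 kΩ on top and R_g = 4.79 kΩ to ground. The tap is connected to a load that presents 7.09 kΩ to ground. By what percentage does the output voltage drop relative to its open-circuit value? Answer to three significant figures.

10.4 %

The divider's output (Thévenin) resistance is R_s‖R_g = 0.8273 kΩ.
Fractional drop under load = R_th/(R_th + R_L) = 0.8273 / (0.8273 + 7.09) = 0.1045.
So the output falls by 10.4 %.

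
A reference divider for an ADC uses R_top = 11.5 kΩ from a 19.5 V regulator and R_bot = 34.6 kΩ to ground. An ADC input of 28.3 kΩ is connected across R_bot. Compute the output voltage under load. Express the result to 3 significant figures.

V_out ≈ 11.2 V

The load sits in parallel with R_bot: R_bot‖R_L = (34.6 × 28.3) / (34.6 + 28.3) = 15.57 kΩ.
V_out = 19.5 × 15.57 / (11.5 + 15.57) = 19.5 × 15.57/27.07 = 11.2 V.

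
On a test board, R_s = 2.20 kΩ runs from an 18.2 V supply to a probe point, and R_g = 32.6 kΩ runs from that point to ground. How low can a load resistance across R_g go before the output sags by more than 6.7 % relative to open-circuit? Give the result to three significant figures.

Output resistance R_th = R_s‖R_g = (2.20 × 32.6)/34.80 = 2.061 kΩ.
The fractional drop is R_th/(R_th + R_L); requiring this ≤ 0.0670 gives R_L ≥ R_th(1/0.0670 − 1) = 2.061 × 13.93 = 28.7 kΩ.

R_L(min) ≈ 28.7 kΩ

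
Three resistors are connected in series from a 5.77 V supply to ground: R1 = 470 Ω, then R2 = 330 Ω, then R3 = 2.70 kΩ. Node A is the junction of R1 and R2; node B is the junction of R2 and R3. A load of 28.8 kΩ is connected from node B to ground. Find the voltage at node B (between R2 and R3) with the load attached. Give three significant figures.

V ≈ 4.36 V

At node B, R3 is in parallel with the load: R3‖R_L = 2469 Ω.
Below node A the resistance is R2 + (R3‖R_L) = 2799 Ω, so V_A = 5.77 × 2799/3269 = 4.940 V.
Then V_B = V_A × (R3‖R_L)/(R2 + R3‖R_L) = 4.940 × 2469/2799 = 4.36 V.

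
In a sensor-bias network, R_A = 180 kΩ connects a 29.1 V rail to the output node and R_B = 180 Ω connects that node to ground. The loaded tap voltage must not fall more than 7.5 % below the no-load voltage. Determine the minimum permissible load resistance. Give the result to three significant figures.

Output resistance R_th = R_A‖R_B = (180000 × 180)/180200 = 179.8 Ω.
The fractional drop is R_th/(R_th + R_L); requiring this ≤ 0.0750 gives R_L ≥ R_th(1/0.0750 − 1) = 179.8 × 12.33 = 2.22 kΩ.

R_L(min) ≈ 2.22 kΩ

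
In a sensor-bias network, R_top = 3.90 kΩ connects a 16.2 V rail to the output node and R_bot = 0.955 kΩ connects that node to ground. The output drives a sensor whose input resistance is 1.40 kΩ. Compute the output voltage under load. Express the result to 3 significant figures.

V_out ≈ 2.06 V

The load sits in parallel with R_bot: R_bot‖R_L = (955 × 1400) / (955 + 1400) = 567.7 Ω.
V_out = 16.2 × 567.7 / (3900 + 567.7) = 16.2 × 567.7/4468 = 2.06 V.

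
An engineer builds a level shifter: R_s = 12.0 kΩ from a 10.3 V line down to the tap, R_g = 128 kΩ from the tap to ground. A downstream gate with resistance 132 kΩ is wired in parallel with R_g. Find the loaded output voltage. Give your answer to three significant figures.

V_out ≈ 8.69 V

The load sits in parallel with R_g: R_g‖R_L = (128 × 132) / (128 + 132) = 64.98 kΩ.
V_out = 10.3 × 64.98 / (12.0 + 64.98) = 10.3 × 64.98/76.98 = 8.69 V.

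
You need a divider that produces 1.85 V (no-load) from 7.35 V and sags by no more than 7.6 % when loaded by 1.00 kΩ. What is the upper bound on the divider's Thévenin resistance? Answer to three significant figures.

R_th ≤ 82.3 Ω

Loading drop = R_th/(R_th + R_L) ≤ 0.0760, so R_th ≤ R_L · ε/(1−ε) = 1.00 kΩ × 0.0760/0.9240 = 82.3 Ω.
(Any R1, R2 with R2/(R1+R2) = 0.252 and R1‖R2 ≤ 82.3 Ω will meet the spec.)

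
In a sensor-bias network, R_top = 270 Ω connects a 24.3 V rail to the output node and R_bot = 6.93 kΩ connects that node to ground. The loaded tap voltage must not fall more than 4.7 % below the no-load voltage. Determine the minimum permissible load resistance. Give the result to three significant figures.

R_L(min) ≈ 5.27 kΩ

Output resistance R_th = R_top‖R_bot = (270 × 6930)/7200 = 259.9 Ω.
The fractional drop is R_th/(R_th + R_L); requiring this ≤ 0.0470 gives R_L ≥ R_th(1/0.0470 − 1) = 259.9 × 20.28 = 5.27 kΩ.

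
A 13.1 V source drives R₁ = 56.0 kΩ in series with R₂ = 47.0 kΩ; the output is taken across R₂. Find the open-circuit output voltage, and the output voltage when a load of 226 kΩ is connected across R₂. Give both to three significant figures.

Open-circuit: V = 13.1 × 47.0/(56.0 + 47.0) = 5.98 V.
With the load, R₂ becomes R₂‖R_L = 38.91 kΩ, so V = 13.1 × 38.91/94.91 = 5.37 V.

Unloaded: 5.98 V; loaded: 5.37 V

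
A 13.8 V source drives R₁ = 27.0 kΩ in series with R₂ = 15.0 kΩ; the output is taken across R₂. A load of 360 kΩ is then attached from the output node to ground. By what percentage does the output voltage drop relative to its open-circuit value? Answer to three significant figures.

2.61 %

The divider's output (Thévenin) resistance is R₁‖R₂ = 9.643 kΩ.
Fractional drop under load = R_th/(R_th + R_L) = 9.643 / (9.643 + 360) = 0.02609.
So the output falls by 2.61 %.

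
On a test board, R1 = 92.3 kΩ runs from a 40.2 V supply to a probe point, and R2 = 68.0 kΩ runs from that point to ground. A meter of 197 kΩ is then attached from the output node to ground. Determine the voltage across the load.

V_out ≈ 14.2 V

The load sits in parallel with R2: R2‖R_L = (68.0 × 197) / (68.0 + 197) = 50.55 kΩ.
V_out = 40.2 × 50.55 / (92.3 + 50.55) = 40.2 × 50.55/142.9 = 14.2 V.
(Unloaded it would have been 17.1 V.)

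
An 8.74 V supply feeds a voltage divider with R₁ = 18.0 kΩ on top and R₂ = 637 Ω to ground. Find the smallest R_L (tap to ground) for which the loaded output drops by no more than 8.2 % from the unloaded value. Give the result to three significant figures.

R_L(min) ≈ 6.89 kΩ

Output resistance R_th = R₁‖R₂ = (18000 × 637)/18640 = 615.2 Ω.
The fractional drop is R_th/(R_th + R_L); requiring this ≤ 0.0820 gives R_L ≥ R_th(1/0.0820 − 1) = 615.2 × 11.20 = 6.89 kΩ.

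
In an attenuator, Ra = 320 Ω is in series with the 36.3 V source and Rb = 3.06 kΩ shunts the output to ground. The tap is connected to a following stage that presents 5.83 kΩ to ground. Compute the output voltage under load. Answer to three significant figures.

The load sits in parallel with Rb: Rb‖R_L = (3060 × 5830) / (3060 + 5830) = 2007 Ω.
V_out = 36.3 × 2007 / (320 + 2007) = 36.3 × 2007/2327 = 31.3 V.

V_out ≈ 31.3 V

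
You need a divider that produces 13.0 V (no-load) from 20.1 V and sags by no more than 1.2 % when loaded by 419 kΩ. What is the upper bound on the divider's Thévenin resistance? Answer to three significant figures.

Loading drop = R_th/(R_th + R_L) ≤ 0.0120, so R_th ≤ R_L · ε/(1−ε) = 419 kΩ × 0.0120/0.9880 = 5.09 kΩ.
(Any R1, R2 with R2/(R1+R2) = 0.647 and R1‖R2 ≤ 5.09 kΩ will meet the spec.)

R_th ≤ 5.09 kΩ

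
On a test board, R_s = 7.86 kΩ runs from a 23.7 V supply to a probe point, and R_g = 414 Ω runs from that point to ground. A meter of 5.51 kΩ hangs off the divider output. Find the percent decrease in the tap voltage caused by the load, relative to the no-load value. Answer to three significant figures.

The divider's output (Thévenin) resistance is R_s‖R_g = 393.3 Ω.
Fractional drop under load = R_th/(R_th + R_L) = 393.3 / (393.3 + 5510) = 0.06662.
So the output falls by 6.66 %.

6.66 %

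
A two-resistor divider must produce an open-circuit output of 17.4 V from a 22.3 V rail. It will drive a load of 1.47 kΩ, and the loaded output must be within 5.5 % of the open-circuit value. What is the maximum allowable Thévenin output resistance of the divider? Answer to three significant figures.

Loading drop = R_th/(R_th + R_L) ≤ 0.0550, so R_th ≤ R_L · ε/(1−ε) = 1.47 kΩ × 0.0550/0.9450 = 85.6 Ω.

R_th ≤ 85.6 Ω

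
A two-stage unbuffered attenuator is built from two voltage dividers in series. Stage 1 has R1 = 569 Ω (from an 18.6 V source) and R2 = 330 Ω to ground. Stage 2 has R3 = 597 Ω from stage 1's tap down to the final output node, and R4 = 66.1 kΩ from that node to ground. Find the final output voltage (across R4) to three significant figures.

Stage 2 presents R3+R4 = 66700 Ω as a load on stage 1's tap.
Stage 1's lower leg becomes R2‖(R3+R4) = 328.4 Ω, so V_mid = 18.6 × 328.4/897.4 = 6.806 V.
Stage 2 is itself unloaded: V_out = V_mid × R4/(R3+R4) = 6.806 × 66100/66700 = 6.75 V.

V_out ≈ 6.75 V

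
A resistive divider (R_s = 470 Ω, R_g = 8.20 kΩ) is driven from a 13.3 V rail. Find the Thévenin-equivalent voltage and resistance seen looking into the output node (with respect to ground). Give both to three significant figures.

V_th is the open-circuit tap voltage: 13.3 × 8200/(470 + 8200) = 12.6 V.
With the supply zeroed, R_s and R_g appear in parallel from the tap: R_th = R_s‖R_g = (470 × 8200)/8670 = 445 Ω.

V_th = 12.6 V, R_th = 445 Ω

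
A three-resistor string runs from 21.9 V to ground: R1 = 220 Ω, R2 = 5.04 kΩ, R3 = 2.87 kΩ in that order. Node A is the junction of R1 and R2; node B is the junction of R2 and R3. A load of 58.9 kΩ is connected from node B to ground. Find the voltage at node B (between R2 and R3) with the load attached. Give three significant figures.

At node B, R3 is in parallel with the load: R3‖R_L = 2737 Ω.
Below node A the resistance is R2 + (R3‖R_L) = 7777 Ω, so V_A = 21.9 × 7777/7997 = 21.30 V.
Then V_B = V_A × (R3‖R_L)/(R2 + R3‖R_L) = 21.30 × 2737/7777 = 7.49 V.

V ≈ 7.49 V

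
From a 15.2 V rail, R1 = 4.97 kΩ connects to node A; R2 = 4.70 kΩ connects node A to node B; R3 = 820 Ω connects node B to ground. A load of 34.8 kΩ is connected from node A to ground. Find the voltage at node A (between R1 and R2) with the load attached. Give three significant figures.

Below node A the series string R2+R3 = 5520 Ω sits in parallel with the 34800 Ω load: 4764 Ω.
V_A = 15.2 × 4764/(4970 + 4764) = 7.44 V.

V ≈ 7.44 V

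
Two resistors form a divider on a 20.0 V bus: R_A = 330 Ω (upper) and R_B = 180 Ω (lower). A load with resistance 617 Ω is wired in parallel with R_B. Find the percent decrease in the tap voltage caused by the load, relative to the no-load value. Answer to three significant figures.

The divider's output (Thévenin) resistance is R_A‖R_B = 116.5 Ω.
Fractional drop under load = R_th/(R_th + R_L) = 116.5 / (116.5 + 617) = 0.1588.
So the output falls by 15.9 %.

15.9 %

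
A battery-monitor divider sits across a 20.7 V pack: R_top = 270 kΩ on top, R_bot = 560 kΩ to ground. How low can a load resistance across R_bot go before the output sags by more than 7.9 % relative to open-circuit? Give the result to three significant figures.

Output resistance R_th = R_top‖R_bot = (270 × 560)/830.0 = 182.2 kΩ.
The fractional drop is R_th/(R_th + R_L); requiring this ≤ 0.0790 gives R_L ≥ R_th(1/0.0790 − 1) = 182.2 × 11.66 = 2.12 MΩ.

R_L(min) ≈ 2.12 MΩ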